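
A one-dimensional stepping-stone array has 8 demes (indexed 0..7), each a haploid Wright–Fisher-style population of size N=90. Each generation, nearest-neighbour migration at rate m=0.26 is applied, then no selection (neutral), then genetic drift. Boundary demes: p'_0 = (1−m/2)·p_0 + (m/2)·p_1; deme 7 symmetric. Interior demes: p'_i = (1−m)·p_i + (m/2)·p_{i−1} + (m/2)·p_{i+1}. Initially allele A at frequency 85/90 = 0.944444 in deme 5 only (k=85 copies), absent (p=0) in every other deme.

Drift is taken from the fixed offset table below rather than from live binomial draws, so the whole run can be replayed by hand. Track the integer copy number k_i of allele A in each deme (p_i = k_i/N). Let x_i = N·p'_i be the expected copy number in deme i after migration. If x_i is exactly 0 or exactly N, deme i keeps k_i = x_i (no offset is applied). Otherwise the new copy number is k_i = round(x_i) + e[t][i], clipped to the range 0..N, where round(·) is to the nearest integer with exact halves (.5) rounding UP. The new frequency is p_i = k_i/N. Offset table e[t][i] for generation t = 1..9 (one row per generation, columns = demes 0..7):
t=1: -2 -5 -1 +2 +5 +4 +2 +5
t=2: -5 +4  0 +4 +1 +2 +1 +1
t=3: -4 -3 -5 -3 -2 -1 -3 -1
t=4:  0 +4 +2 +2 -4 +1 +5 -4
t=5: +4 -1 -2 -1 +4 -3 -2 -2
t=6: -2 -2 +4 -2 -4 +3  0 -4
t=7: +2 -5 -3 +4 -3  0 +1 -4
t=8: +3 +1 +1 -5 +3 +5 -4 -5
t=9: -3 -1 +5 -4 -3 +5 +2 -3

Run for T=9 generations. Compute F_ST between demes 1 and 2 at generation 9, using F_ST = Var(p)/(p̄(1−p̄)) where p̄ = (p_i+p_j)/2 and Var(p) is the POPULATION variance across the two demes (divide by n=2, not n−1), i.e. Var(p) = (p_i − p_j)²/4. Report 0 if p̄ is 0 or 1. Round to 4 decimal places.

0.0526

t=0: k=[0 0 0 0 0 85 0 0]
t=1: x=[0.0000 0.0000 0.0000 0.0000 11.0500 62.9000 11.0500 0.0000] k=[0 0 0 0 16 67 13 0]
t=2: x=[0.0000 0.0000 0.0000 2.0800 20.5500 53.3500 18.3300 1.6900] k=[0 0 0 6 22 55 19 3]
t=3: x=[0.0000 0.0000 0.7800 7.3000 24.2100 46.0300 21.6000 5.0800] k=[0 0 0 4 22 45 19 4]
t=4: x=[0.0000 0.0000 0.5200 5.8200 22.6500 38.6300 20.4300 5.9500] k=[0 0 3 8 19 40 25 2]
t=5: x=[0.0000 0.3900 3.2600 8.7800 20.3000 35.3200 23.9600 4.9900] k=[0 0 1 8 24 32 22 3]
t=6: x=[0.0000 0.1300 1.7800 9.1700 22.9600 29.6600 20.8300 5.4700] k=[0 0 6 7 19 33 21 1]
t=7: x=[0.0000 0.7800 5.3500 8.4300 19.2600 29.6200 19.9600 3.6000] k=[0 0 2 12 16 30 21 0]
t=8: x=[0.0000 0.2600 3.0400 11.2200 17.3000 27.0100 19.4400 2.7300] k=[0 1 4 6 20 32 15 0]
t=9: x=[0.1300 1.2600 3.8700 7.5600 19.7400 28.2300 15.2600 1.9500] k=[0 0 9 4 17 33 17 0]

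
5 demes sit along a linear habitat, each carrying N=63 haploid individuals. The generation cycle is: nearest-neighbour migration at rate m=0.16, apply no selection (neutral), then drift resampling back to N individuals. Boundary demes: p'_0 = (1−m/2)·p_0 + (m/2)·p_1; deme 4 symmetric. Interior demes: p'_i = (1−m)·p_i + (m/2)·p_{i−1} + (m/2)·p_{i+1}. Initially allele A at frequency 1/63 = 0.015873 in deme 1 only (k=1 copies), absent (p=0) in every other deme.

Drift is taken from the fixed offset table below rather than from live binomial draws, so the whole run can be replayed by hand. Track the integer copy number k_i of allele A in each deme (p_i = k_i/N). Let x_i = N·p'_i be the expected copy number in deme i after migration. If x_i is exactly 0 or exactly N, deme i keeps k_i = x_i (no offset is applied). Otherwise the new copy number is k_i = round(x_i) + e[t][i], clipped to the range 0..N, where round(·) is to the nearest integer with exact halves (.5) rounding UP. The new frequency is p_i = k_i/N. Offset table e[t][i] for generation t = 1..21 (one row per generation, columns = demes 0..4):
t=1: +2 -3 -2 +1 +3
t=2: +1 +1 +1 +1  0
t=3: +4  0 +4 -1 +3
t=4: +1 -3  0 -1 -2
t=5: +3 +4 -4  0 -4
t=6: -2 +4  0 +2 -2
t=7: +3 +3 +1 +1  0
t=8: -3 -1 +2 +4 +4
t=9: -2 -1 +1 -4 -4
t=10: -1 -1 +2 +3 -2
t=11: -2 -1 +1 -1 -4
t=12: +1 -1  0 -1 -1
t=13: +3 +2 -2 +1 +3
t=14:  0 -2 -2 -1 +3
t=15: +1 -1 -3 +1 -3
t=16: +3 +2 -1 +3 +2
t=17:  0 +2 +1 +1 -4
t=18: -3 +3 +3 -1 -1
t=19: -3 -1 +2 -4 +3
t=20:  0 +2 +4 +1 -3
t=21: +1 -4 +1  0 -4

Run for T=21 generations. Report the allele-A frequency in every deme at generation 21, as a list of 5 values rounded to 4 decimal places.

t=0: k=[0 1 0 0 0]
t=1: x=[0.0800 0.8400 0.0800 0.0000 0.0000] k=[2 0 0 0 0]
t=2: x=[1.8400 0.1600 0.0000 0.0000 0.0000] k=[3 1 0 0 0]
t=3: x=[2.8400 1.0800 0.0800 0.0000 0.0000] k=[7 1 4 0 0]
t=4: x=[6.5200 1.7200 3.4400 0.3200 0.0000] k=[8 0 3 0 0]
t=5: x=[7.3600 0.8800 2.5200 0.2400 0.0000] k=[10 5 0 0 0]
t=6: x=[9.6000 5.0000 0.4000 0.0000 0.0000] k=[8 9 0 0 0]
t=7: x=[8.0800 8.2000 0.7200 0.0000 0.0000] k=[11 11 2 0 0]
t=8: x=[11.0000 10.2800 2.5600 0.1600 0.0000] k=[8 9 5 4 0]
t=9: x=[8.0800 8.6000 5.2400 3.7600 0.3200] k=[6 8 6 0 0]
t=10: x=[6.1600 7.6800 5.6800 0.4800 0.0000] k=[5 7 8 3 0]
t=11: x=[5.1600 6.9200 7.5200 3.1600 0.2400] k=[3 6 9 2 0]
t=12: x=[3.2400 6.0000 8.2000 2.4000 0.1600] k=[4 5 8 1 0]
t=13: x=[4.0800 5.1600 7.2000 1.4800 0.0800] k=[7 7 5 2 3]
t=14: x=[7.0000 6.8400 4.9200 2.3200 2.9200] k=[7 5 3 1 6]
t=15: x=[6.8400 5.0000 3.0000 1.5600 5.6000] k=[8 4 0 3 3]
t=16: x=[7.6800 4.0000 0.5600 2.7600 3.0000] k=[11 6 0 6 5]
t=17: x=[10.6000 5.9200 0.9600 5.4400 5.0800] k=[11 8 2 6 1]
t=18: x=[10.7600 7.7600 2.8000 5.2800 1.4000] k=[8 11 6 4 0]
t=19: x=[8.2400 10.3600 6.2400 3.8400 0.3200] k=[5 9 8 0 3]
t=20: x=[5.3200 8.6000 7.4400 0.8800 2.7600] k=[5 11 11 2 0]
t=21: x=[5.4800 10.5200 10.2800 2.5600 0.1600] k=[6 7 11 3 0]

[0.0952, 0.1111, 0.1746, 0.0476, 0.0000]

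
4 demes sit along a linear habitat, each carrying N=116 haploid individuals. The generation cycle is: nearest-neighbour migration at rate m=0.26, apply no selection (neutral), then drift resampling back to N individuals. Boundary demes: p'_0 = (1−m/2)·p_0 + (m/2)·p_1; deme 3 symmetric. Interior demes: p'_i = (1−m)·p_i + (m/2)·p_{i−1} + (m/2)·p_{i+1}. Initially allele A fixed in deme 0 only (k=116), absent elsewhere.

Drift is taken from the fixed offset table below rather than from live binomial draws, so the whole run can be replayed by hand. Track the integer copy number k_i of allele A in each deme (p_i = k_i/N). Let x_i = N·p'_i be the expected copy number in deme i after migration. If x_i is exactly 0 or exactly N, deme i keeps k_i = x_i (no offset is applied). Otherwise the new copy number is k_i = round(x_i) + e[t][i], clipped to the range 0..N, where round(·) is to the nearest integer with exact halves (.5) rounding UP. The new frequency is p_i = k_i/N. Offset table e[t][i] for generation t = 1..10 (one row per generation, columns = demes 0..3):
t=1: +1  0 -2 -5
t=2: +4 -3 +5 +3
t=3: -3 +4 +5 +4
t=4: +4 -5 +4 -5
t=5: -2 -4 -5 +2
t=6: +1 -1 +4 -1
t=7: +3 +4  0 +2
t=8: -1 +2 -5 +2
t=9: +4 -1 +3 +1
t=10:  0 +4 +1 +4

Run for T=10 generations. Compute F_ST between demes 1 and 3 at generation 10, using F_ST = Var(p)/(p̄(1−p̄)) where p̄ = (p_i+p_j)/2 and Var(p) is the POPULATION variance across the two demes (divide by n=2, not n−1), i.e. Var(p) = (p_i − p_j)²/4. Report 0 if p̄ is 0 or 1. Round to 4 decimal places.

t=0: k=[116 0 0 0]
t=1: x=[100.9200 15.0800 0.0000 0.0000] k=[102 15 0 0]
t=2: x=[90.6900 24.3600 1.9500 0.0000] k=[95 21 7 0]
t=3: x=[85.3800 28.8000 7.9100 0.9100] k=[82 33 13 5]
t=4: x=[75.6300 36.7700 14.5600 6.0400] k=[80 32 19 1]
t=5: x=[73.7600 36.5500 18.3500 3.3400] k=[72 33 13 5]
t=6: x=[66.9300 35.4700 14.5600 6.0400] k=[68 34 19 5]
t=7: x=[63.5800 36.4700 19.1300 6.8200] k=[67 40 19 9]
t=8: x=[63.4900 40.7800 20.4300 10.3000] k=[62 43 15 12]
t=9: x=[59.5300 41.8300 18.2500 12.3900] k=[64 41 21 13]
t=10: x=[61.0100 41.3900 22.5600 14.0400] k=[61 45 24 18]

0.0685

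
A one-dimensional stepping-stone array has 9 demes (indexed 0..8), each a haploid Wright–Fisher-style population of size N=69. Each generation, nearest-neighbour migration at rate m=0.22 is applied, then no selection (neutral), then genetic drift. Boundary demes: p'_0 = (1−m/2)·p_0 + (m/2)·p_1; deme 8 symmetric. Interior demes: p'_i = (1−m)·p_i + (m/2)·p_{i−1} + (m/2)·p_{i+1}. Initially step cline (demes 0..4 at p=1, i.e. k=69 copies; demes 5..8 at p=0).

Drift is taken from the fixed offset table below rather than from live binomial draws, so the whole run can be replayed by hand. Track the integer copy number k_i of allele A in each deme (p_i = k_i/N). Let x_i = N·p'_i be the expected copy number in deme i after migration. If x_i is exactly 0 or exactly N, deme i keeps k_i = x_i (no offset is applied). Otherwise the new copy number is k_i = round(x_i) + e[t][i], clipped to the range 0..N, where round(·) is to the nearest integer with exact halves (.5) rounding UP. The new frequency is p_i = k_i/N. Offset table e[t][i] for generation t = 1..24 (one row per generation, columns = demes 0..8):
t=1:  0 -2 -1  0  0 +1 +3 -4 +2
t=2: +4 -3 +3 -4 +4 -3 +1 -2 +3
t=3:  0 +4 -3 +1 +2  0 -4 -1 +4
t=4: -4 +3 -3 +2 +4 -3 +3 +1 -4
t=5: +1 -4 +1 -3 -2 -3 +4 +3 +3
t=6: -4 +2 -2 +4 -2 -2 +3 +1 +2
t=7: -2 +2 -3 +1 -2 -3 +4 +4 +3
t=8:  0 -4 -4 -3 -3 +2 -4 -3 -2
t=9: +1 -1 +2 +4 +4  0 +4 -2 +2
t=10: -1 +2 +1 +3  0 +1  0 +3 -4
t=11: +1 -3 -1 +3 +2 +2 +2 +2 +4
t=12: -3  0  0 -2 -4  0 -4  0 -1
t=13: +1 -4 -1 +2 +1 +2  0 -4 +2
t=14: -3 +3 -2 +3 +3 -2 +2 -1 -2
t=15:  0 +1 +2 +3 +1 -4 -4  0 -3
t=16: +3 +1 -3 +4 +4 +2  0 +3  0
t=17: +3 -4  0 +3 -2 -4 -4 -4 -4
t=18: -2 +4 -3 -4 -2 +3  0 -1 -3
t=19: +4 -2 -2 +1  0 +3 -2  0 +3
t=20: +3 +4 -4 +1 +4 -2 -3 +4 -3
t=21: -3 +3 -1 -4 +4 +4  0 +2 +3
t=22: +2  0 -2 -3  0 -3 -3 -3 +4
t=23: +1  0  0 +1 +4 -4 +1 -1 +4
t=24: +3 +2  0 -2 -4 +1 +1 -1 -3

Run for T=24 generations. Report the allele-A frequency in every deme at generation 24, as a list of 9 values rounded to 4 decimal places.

[1.0000, 0.9275, 0.7826, 0.7101, 0.6522, 0.4203, 0.2464, 0.1159, 0.1449]

t=0: k=[69 69 69 69 69 0 0 0 0]
t=1: x=[69.0000 69.0000 69.0000 69.0000 61.4100 7.5900 0.0000 0.0000 0.0000] k=[69 69 69 69 61 9 0 0 0]
t=2: x=[69.0000 69.0000 69.0000 68.1200 56.1600 13.7300 0.9900 0.0000 0.0000] k=[69 69 69 64 60 11 2 0 0]
t=3: x=[69.0000 69.0000 68.4500 64.1100 55.0500 15.4000 2.7700 0.2200 0.0000] k=[69 69 65 65 57 15 0 0 0]
t=4: x=[69.0000 68.5600 65.4400 64.1200 53.2600 17.9700 1.6500 0.0000 0.0000] k=[69 69 62 66 57 15 5 0 0]
t=5: x=[69.0000 68.2300 63.2100 64.5700 53.3700 18.5200 5.5500 0.5500 0.0000] k=[69 64 64 62 51 16 10 4 0]
t=6: x=[68.4500 64.5500 63.7800 61.0100 48.3600 19.1900 10.0000 4.2200 0.4400] k=[64 67 62 65 46 17 13 5 2]
t=7: x=[64.3300 66.1200 62.8800 62.5800 44.9000 19.7500 12.5600 5.5500 2.3300] k=[62 68 60 64 43 17 17 10 5]
t=8: x=[62.6600 66.4600 61.3200 61.2500 42.4500 19.8600 16.2300 10.2200 5.5500] k=[63 62 57 58 39 22 12 7 4]
t=9: x=[62.8900 61.5600 57.6600 55.8000 39.2200 22.7700 12.5500 7.2200 4.3300] k=[64 61 60 60 43 23 17 5 6]
t=10: x=[63.6700 61.2200 60.1100 58.1300 42.6700 24.5400 16.3400 6.4300 5.8900] k=[63 63 61 61 43 26 16 9 2]
t=11: x=[63.0000 62.7800 61.2200 59.0200 43.1100 26.7700 16.3300 9.0000 2.7700] k=[64 60 60 62 45 29 18 11 7]
t=12: x=[63.5600 60.4400 60.2200 59.9100 45.1100 29.5500 18.4400 11.3300 7.4400] k=[61 60 60 58 41 30 14 11 6]
t=13: x=[60.8900 60.1100 59.7800 56.3500 41.6600 29.4500 15.4300 10.7800 6.5500] k=[62 56 59 58 43 31 15 7 9]
t=14: x=[61.3400 56.9900 58.5600 56.4600 43.3300 30.5600 15.8800 8.1000 8.7800] k=[58 60 57 59 46 29 18 7 7]
t=15: x=[58.2200 59.4500 57.5500 57.3500 45.5600 29.6600 18.0000 8.2100 7.0000] k=[58 60 60 60 47 26 14 8 4]
t=16: x=[58.2200 59.7800 60.0000 58.5700 46.1200 26.9900 14.6600 8.2200 4.4400] k=[61 61 57 63 50 29 15 11 4]
t=17: x=[61.0000 60.5600 58.1000 60.9100 49.1200 29.7700 16.1000 10.6700 4.7700] k=[64 57 58 64 47 26 12 7 1]
t=18: x=[63.2300 57.8800 58.5500 61.4700 46.5600 26.7700 12.9900 6.8900 1.6600] k=[61 62 56 57 45 30 13 6 0]
t=19: x=[61.1100 61.2300 56.7700 55.5700 44.6700 29.7800 14.1000 6.1100 0.6600] k=[65 59 55 57 45 33 12 6 4]
t=20: x=[64.3400 59.2200 55.6600 55.4600 45.0000 32.0100 13.6500 6.4400 4.2200] k=[67 63 52 56 49 30 11 10 1]
t=21: x=[66.5600 62.2300 53.6500 54.7900 47.6800 30.0000 12.9800 9.1200 1.9900] k=[64 65 53 51 52 34 13 11 5]
t=22: x=[64.1100 63.5700 54.1000 51.3300 49.9100 33.6700 15.0900 10.5600 5.6600] k=[66 64 52 48 50 31 12 8 10]
t=23: x=[65.7800 62.9000 52.8800 48.6600 47.6900 31.0000 13.6500 8.6600 9.7800] k=[67 63 53 50 52 27 15 8 14]
t=24: x=[66.5600 62.3400 53.7700 50.5500 49.0300 28.4300 15.5500 9.4300 13.3400] k=[69 64 54 49 45 29 17 8 10]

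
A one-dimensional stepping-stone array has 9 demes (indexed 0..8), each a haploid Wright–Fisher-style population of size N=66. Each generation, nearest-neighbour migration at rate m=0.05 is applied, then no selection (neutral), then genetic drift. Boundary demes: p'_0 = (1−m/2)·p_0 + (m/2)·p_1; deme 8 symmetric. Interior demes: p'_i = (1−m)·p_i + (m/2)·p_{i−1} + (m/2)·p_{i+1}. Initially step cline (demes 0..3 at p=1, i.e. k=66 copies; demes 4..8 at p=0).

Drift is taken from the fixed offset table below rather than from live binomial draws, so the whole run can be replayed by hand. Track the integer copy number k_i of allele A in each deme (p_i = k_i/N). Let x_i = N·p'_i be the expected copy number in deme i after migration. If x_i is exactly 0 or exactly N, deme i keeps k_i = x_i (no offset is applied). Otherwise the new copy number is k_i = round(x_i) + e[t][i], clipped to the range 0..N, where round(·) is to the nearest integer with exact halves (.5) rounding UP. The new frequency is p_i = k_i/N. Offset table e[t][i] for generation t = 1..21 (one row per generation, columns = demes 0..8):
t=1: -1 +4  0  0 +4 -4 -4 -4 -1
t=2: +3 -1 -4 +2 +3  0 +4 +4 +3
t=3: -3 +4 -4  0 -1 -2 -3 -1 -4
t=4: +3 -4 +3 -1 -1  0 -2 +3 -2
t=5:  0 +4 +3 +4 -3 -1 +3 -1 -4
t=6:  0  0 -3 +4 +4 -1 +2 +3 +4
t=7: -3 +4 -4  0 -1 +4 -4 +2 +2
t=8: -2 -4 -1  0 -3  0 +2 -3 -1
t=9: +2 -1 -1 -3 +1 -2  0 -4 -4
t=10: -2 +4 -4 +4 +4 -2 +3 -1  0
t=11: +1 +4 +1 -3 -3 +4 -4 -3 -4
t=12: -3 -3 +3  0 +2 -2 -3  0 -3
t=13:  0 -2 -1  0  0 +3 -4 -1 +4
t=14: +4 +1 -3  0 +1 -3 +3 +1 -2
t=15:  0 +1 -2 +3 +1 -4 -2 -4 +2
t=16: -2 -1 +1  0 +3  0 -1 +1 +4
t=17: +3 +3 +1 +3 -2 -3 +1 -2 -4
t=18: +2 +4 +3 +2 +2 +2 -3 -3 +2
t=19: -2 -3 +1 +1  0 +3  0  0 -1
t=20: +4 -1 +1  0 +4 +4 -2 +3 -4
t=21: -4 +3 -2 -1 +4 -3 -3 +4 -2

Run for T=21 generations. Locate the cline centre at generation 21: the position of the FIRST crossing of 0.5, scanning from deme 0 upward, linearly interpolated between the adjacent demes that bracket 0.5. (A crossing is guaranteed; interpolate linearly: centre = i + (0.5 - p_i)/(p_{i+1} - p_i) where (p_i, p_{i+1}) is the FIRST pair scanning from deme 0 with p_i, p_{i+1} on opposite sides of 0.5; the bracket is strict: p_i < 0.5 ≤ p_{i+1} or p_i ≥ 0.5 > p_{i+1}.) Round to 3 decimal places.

t=0: k=[66 66 66 66 0 0 0 0 0]
t=1: x=[66.0000 66.0000 66.0000 64.3500 1.6500 0.0000 0.0000 0.0000 0.0000] k=[66 66 66 64 6 0 0 0 0]
t=2: x=[66.0000 66.0000 65.9500 62.6000 7.3000 0.1500 0.0000 0.0000 0.0000] k=[66 66 62 65 10 0 0 0 0]
t=3: x=[66.0000 65.9000 62.1750 63.5500 11.1250 0.2500 0.0000 0.0000 0.0000] k=[66 66 58 64 10 0 0 0 0]
t=4: x=[66.0000 65.8000 58.3500 62.5000 11.1000 0.2500 0.0000 0.0000 0.0000] k=[66 62 61 62 10 0 0 0 0]
t=5: x=[65.9000 62.0750 61.0500 60.6750 11.0500 0.2500 0.0000 0.0000 0.0000] k=[66 66 64 65 8 0 0 0 0]
t=6: x=[66.0000 65.9500 64.0750 63.5500 9.2250 0.2000 0.0000 0.0000 0.0000] k=[66 66 61 66 13 0 0 0 0]
t=7: x=[66.0000 65.8750 61.2500 64.5500 14.0000 0.3250 0.0000 0.0000 0.0000] k=[66 66 57 65 13 4 0 0 0]
t=8: x=[66.0000 65.7750 57.4250 63.5000 14.0750 4.1250 0.1000 0.0000 0.0000] k=[66 62 56 64 11 4 2 0 0]
t=9: x=[65.9000 61.9500 56.3500 62.4750 12.1500 4.1250 2.0000 0.0500 0.0000] k=[66 61 55 59 13 2 2 0 0]
t=10: x=[65.8750 60.9750 55.2500 57.7500 13.8750 2.2750 1.9500 0.0500 0.0000] k=[64 65 51 62 18 0 5 0 0]
t=11: x=[64.0250 64.6250 51.6250 60.6250 18.6500 0.5750 4.7500 0.1250 0.0000] k=[65 66 53 58 16 5 1 0 0]
t=12: x=[65.0250 65.6500 53.4500 56.8250 16.7750 5.1750 1.0750 0.0250 0.0000] k=[62 63 56 57 19 3 0 0 0]
t=13: x=[62.0250 62.8000 56.2000 56.0250 19.5500 3.3250 0.0750 0.0000 0.0000] k=[62 61 55 56 20 6 0 0 0]
t=14: x=[61.9750 60.8750 55.1750 55.0750 20.5500 6.2000 0.1500 0.0000 0.0000] k=[66 62 52 55 22 3 3 0 0]
t=15: x=[65.9000 61.8500 52.3250 54.1000 22.3500 3.4750 2.9250 0.0750 0.0000] k=[66 63 50 57 23 0 1 0 0]
t=16: x=[65.9250 62.7500 50.5000 55.9750 23.2750 0.6000 0.9500 0.0250 0.0000] k=[64 62 52 56 26 1 0 1 0]
t=17: x=[63.9500 61.8000 52.3500 55.1500 26.1250 1.6000 0.0500 0.9500 0.0250] k=[66 65 53 58 24 0 1 0 0]
t=18: x=[65.9750 64.7250 53.4250 57.0250 24.2500 0.6250 0.9500 0.0250 0.0000] k=[66 66 56 59 26 3 0 0 0]
t=19: x=[66.0000 65.7500 56.3250 58.1000 26.2500 3.5000 0.0750 0.0000 0.0000] k=[66 63 57 59 26 7 0 0 0]
t=20: x=[65.9250 62.9250 57.2000 58.1250 26.3500 7.3000 0.1750 0.0000 0.0000] k=[66 62 58 58 30 11 0 0 0]
t=21: x=[65.9000 62.0000 58.1000 57.3000 30.2250 11.2000 0.2750 0.0000 0.0000] k=[62 65 56 56 34 8 0 0 0]

4.038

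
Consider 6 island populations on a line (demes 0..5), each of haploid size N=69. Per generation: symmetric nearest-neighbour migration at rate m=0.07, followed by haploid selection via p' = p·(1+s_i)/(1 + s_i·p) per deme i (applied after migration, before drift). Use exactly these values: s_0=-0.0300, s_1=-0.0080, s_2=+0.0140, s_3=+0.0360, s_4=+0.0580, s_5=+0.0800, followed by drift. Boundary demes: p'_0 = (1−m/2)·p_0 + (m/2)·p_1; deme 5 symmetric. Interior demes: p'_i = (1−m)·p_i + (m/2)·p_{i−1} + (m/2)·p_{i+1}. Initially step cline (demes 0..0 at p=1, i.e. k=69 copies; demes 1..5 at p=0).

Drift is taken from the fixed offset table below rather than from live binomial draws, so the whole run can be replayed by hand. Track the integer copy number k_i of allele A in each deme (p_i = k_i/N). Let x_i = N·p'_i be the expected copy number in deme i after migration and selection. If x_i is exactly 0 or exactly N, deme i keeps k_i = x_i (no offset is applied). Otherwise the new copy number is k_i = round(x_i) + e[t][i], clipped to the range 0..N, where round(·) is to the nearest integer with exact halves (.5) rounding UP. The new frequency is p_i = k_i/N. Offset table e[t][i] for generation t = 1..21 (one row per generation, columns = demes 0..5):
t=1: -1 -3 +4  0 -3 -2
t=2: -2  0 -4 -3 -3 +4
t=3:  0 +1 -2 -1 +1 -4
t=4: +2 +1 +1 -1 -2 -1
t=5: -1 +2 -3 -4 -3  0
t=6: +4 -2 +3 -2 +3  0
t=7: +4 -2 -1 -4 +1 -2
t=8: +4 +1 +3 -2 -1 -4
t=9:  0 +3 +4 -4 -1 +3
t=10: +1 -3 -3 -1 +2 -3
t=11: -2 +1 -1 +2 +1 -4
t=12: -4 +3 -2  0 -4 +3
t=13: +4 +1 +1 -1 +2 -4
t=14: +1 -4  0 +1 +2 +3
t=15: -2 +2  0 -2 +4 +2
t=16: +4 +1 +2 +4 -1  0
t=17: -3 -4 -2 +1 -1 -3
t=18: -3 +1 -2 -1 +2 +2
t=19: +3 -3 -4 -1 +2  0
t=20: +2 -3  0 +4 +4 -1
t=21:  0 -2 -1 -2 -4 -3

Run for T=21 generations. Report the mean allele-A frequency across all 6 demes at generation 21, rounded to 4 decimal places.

t=0: k=[69 0 0 0 0 0]
t=1: x=[66.5130 2.3964 0.0000 0.0000 0.0000 0.0000] k=[66 0 0 0 0 0]
t=2: x=[63.5388 2.2921 0.0000 0.0000 0.0000 0.0000] k=[62 2 0 0 0 0]
t=3: x=[59.6567 3.9996 0.0710 0.0000 0.0000 0.0000] k=[60 5 0 0 0 0]
t=4: x=[57.7920 6.7012 0.1774 0.0000 0.0000 0.0000] k=[60 8 1 0 0 0]
t=5: x=[57.8992 9.5090 1.2266 0.0363 0.0000 0.0000] k=[57 12 0 0 0 0]
t=6: x=[55.0898 13.0697 0.4258 0.0000 0.0000 0.0000] k=[59 11 3 0 0 0]
t=7: x=[57.0215 12.3185 3.2174 0.1088 0.0000 0.0000] k=[61 10 2 0 0 0]
t=8: x=[58.9564 11.4282 2.2399 0.0725 0.0000 0.0000] k=[63 12 5 0 0 0]
t=9: x=[61.0021 13.4528 5.1357 0.1813 0.0000 0.0000] k=[61 16 9 0 0 0]
t=10: x=[59.1710 17.2260 9.0386 0.3263 0.0000 0.0000] k=[60 14 6 0 0 0]
t=11: x=[58.1136 15.2344 6.1474 0.2175 0.0000 0.0000] k=[56 16 5 2 0 0]
t=12: x=[54.2498 16.9122 5.3482 2.1060 0.0741 0.0000] k=[50 20 3 2 0 0]
t=13: x=[48.5140 20.3396 3.6072 2.0337 0.0741 0.0000] k=[53 21 5 1 2 0]
t=14: x=[51.4849 21.4411 5.4898 1.2166 2.0017 0.0756] k=[52 17 5 2 4 3]
t=15: x=[50.3636 17.6991 5.3836 2.2507 4.1075 3.2663] k=[48 20 5 0 8 5]
t=16: x=[46.5613 20.3396 5.4190 0.4713 8.0054 5.4810] k=[51 21 7 4 7 5]
t=17: x=[49.5271 21.4411 7.4772 4.3520 7.1797 5.4436] k=[47 17 5 5 6 2]
t=18: x=[45.4801 17.5248 5.4898 5.2026 6.1328 2.3055] k=[42 19 3 4 8 4]
t=19: x=[40.6879 19.1337 3.6427 4.2437 8.1151 4.4498] k=[44 16 0 3 10 4]
t=20: x=[42.5248 16.3197 0.6742 3.2477 10.0182 4.5247] k=[45 13 1 7 14 4]
t=21: x=[43.3914 13.6120 1.6523 7.2616 14.0245 4.6744] k=[43 12 1 5 10 2]

0.1763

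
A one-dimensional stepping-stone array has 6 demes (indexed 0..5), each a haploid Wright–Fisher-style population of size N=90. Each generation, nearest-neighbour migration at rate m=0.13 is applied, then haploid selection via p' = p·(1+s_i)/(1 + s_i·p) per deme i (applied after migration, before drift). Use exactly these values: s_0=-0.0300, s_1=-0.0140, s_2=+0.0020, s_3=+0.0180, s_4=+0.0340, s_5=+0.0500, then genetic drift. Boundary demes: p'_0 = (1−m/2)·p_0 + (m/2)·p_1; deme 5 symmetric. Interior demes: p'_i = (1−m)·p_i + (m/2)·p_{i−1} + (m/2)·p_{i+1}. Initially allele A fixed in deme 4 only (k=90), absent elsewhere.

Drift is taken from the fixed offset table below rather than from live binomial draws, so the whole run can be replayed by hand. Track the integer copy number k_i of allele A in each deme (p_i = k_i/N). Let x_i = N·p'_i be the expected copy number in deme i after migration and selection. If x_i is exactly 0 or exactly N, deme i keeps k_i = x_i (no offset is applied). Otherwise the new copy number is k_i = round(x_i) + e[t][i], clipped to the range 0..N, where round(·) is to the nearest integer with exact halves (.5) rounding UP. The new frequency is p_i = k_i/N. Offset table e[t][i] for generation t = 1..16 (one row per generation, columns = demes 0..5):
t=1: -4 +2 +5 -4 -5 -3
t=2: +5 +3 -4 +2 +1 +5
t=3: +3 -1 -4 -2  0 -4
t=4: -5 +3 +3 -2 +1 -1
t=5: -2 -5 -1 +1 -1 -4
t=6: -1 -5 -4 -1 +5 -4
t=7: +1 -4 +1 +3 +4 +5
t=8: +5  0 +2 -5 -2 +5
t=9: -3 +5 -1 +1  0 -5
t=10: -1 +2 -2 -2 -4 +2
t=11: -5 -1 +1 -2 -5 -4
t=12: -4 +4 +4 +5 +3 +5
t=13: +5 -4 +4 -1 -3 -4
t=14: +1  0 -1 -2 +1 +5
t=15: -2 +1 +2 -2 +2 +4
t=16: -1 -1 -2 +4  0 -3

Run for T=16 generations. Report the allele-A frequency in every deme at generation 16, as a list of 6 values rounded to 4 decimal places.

[0.0444, 0.0667, 0.1556, 0.2556, 0.3778, 0.4444]

t=0: k=[0 0 0 0 90 0]
t=1: x=[0.0000 0.0000 0.0000 5.9483 78.6361 6.1226] k=[0 0 0 2 74 3]
t=2: x=[0.0000 0.0000 0.1303 6.6592 65.3086 7.9621] k=[0 0 0 9 66 13]
t=3: x=[0.0000 0.0000 0.5862 12.3083 59.5275 17.1109] k=[0 0 0 10 60 13]
t=4: x=[0.0000 0.0000 0.6513 12.7946 54.4168 16.7087] k=[0 0 4 11 55 16]
t=5: x=[0.0000 0.2564 4.2030 13.6098 50.3481 19.2634] k=[0 0 3 15 49 15]
t=6: x=[0.0000 0.1923 3.5919 16.6710 45.3323 17.8994] k=[0 0 0 16 50 14]
t=7: x=[0.0000 0.0000 1.0421 17.4192 46.2020 17.0027] k=[0 0 2 20 50 22]
t=8: x=[0.0000 0.1282 3.0459 21.0665 46.9813 24.6843] k=[0 0 5 16 45 30]
t=9: x=[0.0000 0.3205 5.4001 17.4192 42.8900 31.9735] k=[0 5 4 18 43 27]
t=10: x=[0.3153 4.5487 4.9844 18.9808 41.0804 28.9904] k=[0 7 3 17 37 31]
t=11: x=[0.4414 6.2031 4.1780 17.6417 36.0299 32.3946] k=[0 5 5 16 31 28]
t=12: x=[0.3153 4.6129 5.7257 16.4990 30.5005 29.1482] k=[0 9 10 21 34 34]
t=13: x=[0.5676 8.3723 10.6688 21.4198 33.8582 35.0382] k=[6 4 15 20 31 31]
t=14: x=[5.7051 4.7808 14.6345 20.6727 30.9605 31.9989] k=[7 5 14 19 32 37]
t=15: x=[6.6792 5.6400 13.7633 19.7941 32.1678 37.7398] k=[5 7 16 18 34 42]
t=16: x=[4.9846 7.3592 15.5707 19.1778 34.1859 42.5729] k=[4 6 14 23 34 40]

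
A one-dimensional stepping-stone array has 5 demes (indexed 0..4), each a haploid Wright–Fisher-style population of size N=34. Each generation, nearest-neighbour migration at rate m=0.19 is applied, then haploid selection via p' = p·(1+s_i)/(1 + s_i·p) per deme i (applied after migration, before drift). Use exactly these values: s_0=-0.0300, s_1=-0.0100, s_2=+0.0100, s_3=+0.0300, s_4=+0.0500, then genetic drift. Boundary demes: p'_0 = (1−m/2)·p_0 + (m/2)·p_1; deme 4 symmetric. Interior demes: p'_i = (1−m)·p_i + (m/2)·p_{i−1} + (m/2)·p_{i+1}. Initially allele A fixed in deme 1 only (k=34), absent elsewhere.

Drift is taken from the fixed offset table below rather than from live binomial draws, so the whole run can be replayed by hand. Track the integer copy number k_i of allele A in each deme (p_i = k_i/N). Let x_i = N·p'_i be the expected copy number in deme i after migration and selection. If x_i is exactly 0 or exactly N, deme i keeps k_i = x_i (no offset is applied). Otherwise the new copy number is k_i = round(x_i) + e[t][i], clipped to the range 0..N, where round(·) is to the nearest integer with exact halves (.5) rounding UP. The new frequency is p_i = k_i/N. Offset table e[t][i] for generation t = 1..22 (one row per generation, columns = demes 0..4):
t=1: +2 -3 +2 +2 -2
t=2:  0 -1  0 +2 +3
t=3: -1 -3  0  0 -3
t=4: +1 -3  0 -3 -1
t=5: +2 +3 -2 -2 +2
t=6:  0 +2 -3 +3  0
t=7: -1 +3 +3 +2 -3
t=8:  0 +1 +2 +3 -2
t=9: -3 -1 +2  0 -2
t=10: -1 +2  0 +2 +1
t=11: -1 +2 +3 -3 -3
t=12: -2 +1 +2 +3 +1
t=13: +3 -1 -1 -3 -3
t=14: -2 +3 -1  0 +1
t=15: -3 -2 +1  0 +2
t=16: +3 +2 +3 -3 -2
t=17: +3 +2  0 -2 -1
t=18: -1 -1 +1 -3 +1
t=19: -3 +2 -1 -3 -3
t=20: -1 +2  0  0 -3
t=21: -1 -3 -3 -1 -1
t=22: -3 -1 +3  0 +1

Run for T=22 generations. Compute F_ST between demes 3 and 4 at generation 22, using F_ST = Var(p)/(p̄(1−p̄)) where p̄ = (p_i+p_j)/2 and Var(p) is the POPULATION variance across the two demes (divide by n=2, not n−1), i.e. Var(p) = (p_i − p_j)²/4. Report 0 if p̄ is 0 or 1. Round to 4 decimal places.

0.0051

t=0: k=[0 34 0 0 0]
t=1: x=[3.1421 27.4872 3.2592 0.0000 0.0000] k=[5 24 5 0 0]
t=2: x=[6.6407 20.3079 6.3814 0.4890 0.0000] k=[7 19 6 2 0]
t=3: x=[7.9529 16.5396 6.9096 2.2513 0.1994] k=[7 14 7 2 0]
t=4: x=[7.4857 12.5902 7.2466 2.3488 0.1994] k=[8 10 7 0 0]
t=5: x=[8.0021 9.4562 6.6732 0.6845 0.0000] k=[10 12 5 0 0]
t=6: x=[9.9740 11.0698 5.2339 0.4890 0.0000] k=[10 13 2 3 0]
t=7: x=[10.0678 11.5931 3.1685 2.6924 0.2991] k=[9 15 6 5 0]
t=8: x=[9.3620 13.4931 6.8141 4.7393 0.4984] k=[9 14 9 8 0]
t=9: x=[9.2682 12.9693 9.4477 7.5065 0.7971] k=[6 12 11 8 0]
t=10: x=[6.4101 11.2592 10.8835 7.6996 0.7971] k=[5 13 11 10 2]
t=11: x=[5.6157 11.9719 11.1695 9.5365 2.8863] k=[5 14 14 7 0]
t=12: x=[5.7088 13.0641 13.4157 7.1657 0.6976] k=[4 14 15 10 2]
t=13: x=[4.8226 13.0641 14.5127 9.9214 2.8863] k=[8 12 14 7 0]
t=14: x=[8.1892 11.7327 13.2253 7.1657 0.6976] k=[6 15 12 7 2]
t=15: x=[6.6898 13.7776 11.8868 7.1657 2.5893] k=[4 12 13 7 5]
t=16: x=[4.6367 11.2592 12.4133 7.5522 5.4082] k=[8 13 15 5 3]
t=17: x=[8.2827 12.6351 13.9418 5.9028 3.3339] k=[11 15 14 4 2]
t=18: x=[11.1506 14.4414 13.2253 4.8823 2.2921] k=[10 13 14 2 3]
t=19: x=[10.0678 12.7299 12.8444 3.3226 3.0373] k=[7 15 12 0 0]
t=20: x=[7.5791 13.8724 11.2197 1.1730 0.0000] k=[7 16 11 1 0]
t=21: x=[7.6725 14.5862 10.5974 1.9075 0.0997] k=[7 12 8 1 0]
t=22: x=[7.2989 11.0698 7.7745 1.6149 0.0997] k=[4 10 11 2 1]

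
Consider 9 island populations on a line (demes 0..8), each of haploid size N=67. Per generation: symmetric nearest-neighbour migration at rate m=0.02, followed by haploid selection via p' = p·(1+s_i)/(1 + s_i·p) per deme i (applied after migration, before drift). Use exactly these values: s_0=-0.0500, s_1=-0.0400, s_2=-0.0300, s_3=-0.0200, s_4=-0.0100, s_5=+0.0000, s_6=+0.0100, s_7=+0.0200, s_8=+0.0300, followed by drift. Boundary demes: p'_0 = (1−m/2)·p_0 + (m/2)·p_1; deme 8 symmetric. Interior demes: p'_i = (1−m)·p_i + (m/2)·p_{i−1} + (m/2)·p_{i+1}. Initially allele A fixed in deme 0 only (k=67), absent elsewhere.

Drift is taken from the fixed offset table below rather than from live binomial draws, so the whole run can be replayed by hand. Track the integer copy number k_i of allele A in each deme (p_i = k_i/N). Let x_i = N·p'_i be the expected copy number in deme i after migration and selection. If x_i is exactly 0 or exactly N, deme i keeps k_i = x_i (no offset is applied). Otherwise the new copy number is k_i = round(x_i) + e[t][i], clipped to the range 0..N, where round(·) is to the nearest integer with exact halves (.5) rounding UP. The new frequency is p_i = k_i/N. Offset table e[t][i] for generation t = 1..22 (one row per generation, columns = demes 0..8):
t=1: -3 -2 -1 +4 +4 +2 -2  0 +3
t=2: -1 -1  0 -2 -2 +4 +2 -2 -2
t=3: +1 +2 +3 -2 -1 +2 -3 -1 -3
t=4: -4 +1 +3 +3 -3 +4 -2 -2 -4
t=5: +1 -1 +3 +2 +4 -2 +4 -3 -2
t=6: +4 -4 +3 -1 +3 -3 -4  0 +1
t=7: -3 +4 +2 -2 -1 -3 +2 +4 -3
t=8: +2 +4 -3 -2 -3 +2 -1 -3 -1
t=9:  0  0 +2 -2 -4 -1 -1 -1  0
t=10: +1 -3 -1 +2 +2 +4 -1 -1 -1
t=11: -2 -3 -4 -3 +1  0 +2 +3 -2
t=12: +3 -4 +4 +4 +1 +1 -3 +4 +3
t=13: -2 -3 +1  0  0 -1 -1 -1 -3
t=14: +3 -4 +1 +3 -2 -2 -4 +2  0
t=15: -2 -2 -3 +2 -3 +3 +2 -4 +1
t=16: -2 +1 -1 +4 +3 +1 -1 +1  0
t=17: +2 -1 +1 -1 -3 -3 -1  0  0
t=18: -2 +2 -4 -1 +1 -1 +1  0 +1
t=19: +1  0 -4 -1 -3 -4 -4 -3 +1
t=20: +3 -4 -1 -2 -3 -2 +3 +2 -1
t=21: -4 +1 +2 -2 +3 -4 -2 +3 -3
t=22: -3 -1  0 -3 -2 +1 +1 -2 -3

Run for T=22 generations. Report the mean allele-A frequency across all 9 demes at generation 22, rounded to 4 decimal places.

t=0: k=[67 0 0 0 0 0 0 0 0]
t=1: x=[66.2951 0.6435 0.0000 0.0000 0.0000 0.0000 0.0000 0.0000 0.0000] k=[63 0 0 0 0 0 0 0 0]
t=2: x=[62.1440 0.6050 0.0000 0.0000 0.0000 0.0000 0.0000 0.0000 0.0000] k=[61 0 0 0 0 0 0 0 0]
t=3: x=[60.0780 0.5858 0.0000 0.0000 0.0000 0.0000 0.0000 0.0000 0.0000] k=[61 3 0 0 0 0 0 0 0]
t=4: x=[60.1093 3.4152 0.0291 0.0000 0.0000 0.0000 0.0000 0.0000 0.0000] k=[56 4 3 0 0 0 0 0 0]
t=5: x=[54.9824 4.3413 2.8945 0.0294 0.0000 0.0000 0.0000 0.0000 0.0000] k=[56 3 6 2 0 0 0 0 0]
t=6: x=[54.9721 3.4249 5.7674 1.9808 0.0198 0.0000 0.0000 0.0000 0.0000] k=[59 0 9 1 3 0 0 0 0]
t=7: x=[58.0185 0.6531 8.5991 1.0784 2.9218 0.0300 0.0000 0.0000 0.0000] k=[55 5 11 0 2 0 0 0 0]
t=8: x=[53.9701 5.3554 10.5563 0.1274 1.9410 0.0200 0.0000 0.0000 0.0000] k=[56 9 8 0 0 2 0 0 0]
t=9: x=[55.0341 9.1332 7.7195 0.0784 0.0198 1.9600 0.0202 0.0000 0.0000] k=[55 9 10 0 0 1 0 0 0]
t=10: x=[54.0113 9.1429 9.6360 0.0980 0.0099 0.9800 0.0101 0.0000 0.0000] k=[55 6 9 2 2 5 0 0 0]
t=11: x=[53.9804 6.2837 8.6675 2.0299 2.0103 4.9200 0.0505 0.0000 0.0000] k=[52 3 5 0 3 5 2 0 0]
t=12: x=[50.8908 3.3767 4.7927 0.0784 2.9614 4.9500 2.0295 0.0204 0.0000] k=[54 0 9 4 4 6 0 4 0]
t=13: x=[52.8974 0.6050 8.6284 3.9738 3.9822 5.9200 0.1010 3.9937 0.0412] k=[51 0 10 4 4 5 0 3 0]
t=14: x=[49.8436 0.5858 9.5870 3.9836 3.9723 4.9400 0.0808 2.9962 0.0309] k=[53 0 11 7 2 3 0 5 0]
t=15: x=[51.8779 0.6146 10.5759 6.8645 2.0400 2.9600 0.0808 4.9907 0.0515] k=[50 0 8 9 0 6 2 1 1]
t=16: x=[48.8287 0.5570 7.7195 8.7452 0.1485 5.9000 2.0497 1.0299 1.0295] k=[47 2 7 13 3 7 1 2 1]
t=17: x=[45.8140 2.4036 6.8211 12.6316 3.1101 6.9000 1.0805 2.0184 1.0398] k=[48 1 8 12 0 4 0 2 1]
t=18: x=[46.8140 1.4798 7.7586 11.6444 0.1584 3.9200 0.0606 2.0082 1.0398] k=[45 3 4 11 1 3 1 2 2]
t=19: x=[43.8084 3.2996 3.9454 10.6478 1.1090 2.9600 1.0401 2.0286 2.0582] k=[45 3 0 10 0 0 0 0 3]
t=20: x=[43.8084 3.2610 0.1261 9.6322 0.0990 0.0000 0.0000 0.0306 3.0550] k=[47 0 0 8 0 0 0 2 2]
t=21: x=[45.7936 0.4513 0.0776 7.7012 0.0792 0.0000 0.0202 2.0184 2.0582] k=[42 1 2 6 3 0 0 5 0]
t=22: x=[40.7761 1.3644 1.9709 5.8217 2.9713 0.0300 0.0505 4.9907 0.0515] k=[38 0 2 3 1 1 1 3 0]

0.0813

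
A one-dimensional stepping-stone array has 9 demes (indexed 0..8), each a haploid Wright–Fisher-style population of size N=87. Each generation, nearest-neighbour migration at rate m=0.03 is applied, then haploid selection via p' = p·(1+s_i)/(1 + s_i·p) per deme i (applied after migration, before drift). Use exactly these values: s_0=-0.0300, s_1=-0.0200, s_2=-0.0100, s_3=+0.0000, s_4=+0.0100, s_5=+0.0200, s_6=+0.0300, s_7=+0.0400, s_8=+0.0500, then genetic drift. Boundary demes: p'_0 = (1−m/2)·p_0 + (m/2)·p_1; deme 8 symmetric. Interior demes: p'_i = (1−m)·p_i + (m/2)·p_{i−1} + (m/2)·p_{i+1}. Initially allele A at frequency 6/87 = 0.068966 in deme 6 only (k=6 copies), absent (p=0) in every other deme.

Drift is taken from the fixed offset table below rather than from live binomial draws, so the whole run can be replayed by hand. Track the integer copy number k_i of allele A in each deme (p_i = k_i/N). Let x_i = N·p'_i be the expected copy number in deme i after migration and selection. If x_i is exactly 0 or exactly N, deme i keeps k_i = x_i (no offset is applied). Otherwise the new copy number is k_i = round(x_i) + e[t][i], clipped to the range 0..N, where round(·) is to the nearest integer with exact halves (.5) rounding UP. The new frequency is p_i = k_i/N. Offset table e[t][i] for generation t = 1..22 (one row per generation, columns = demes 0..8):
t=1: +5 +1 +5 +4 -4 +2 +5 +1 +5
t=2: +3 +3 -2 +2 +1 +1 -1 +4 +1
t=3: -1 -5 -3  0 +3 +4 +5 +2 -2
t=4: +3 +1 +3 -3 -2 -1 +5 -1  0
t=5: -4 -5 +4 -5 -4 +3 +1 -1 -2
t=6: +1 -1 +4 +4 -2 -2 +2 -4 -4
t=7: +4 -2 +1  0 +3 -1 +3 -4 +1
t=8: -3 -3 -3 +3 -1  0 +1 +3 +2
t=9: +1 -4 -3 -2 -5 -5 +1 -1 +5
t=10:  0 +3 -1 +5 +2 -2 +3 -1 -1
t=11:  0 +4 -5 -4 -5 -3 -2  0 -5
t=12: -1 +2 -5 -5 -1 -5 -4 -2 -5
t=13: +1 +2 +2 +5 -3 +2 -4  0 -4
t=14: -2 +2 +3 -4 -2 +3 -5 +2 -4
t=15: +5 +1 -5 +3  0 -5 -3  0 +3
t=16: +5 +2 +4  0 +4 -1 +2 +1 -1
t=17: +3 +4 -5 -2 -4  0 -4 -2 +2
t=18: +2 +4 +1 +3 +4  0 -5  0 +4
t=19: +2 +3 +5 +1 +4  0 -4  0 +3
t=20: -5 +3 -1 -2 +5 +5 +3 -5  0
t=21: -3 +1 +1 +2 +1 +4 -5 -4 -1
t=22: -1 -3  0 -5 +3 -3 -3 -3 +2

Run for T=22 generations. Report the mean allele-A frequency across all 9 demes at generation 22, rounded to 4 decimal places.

t=0: k=[0 0 0 0 0 0 6 0 0]
t=1: x=[0.0000 0.0000 0.0000 0.0000 0.0000 0.0918 5.9826 0.0936 0.0000] k=[0 0 0 0 0 2 11 1 0]
t=2: x=[0.0000 0.0000 0.0000 0.0000 0.0303 2.1461 10.9958 1.1798 0.0157] k=[0 0 0 0 1 3 10 5 1]
t=3: x=[0.0000 0.0000 0.0000 0.0150 1.0250 3.1343 10.0805 5.2036 1.1123] k=[0 0 0 0 4 7 15 7 0]
t=4: x=[0.0000 0.0000 0.0000 0.0600 4.0230 7.2048 15.1258 7.2721 0.1102] k=[0 0 0 0 2 6 20 6 0]
t=5: x=[0.0000 0.0000 0.0000 0.0300 2.0498 6.2641 20.0321 6.3469 0.0945] k=[0 0 0 0 0 9 21 5 0]
t=6: x=[0.0000 0.0000 0.0000 0.0000 0.1363 9.2068 21.0480 5.3589 0.0787] k=[0 0 0 0 0 7 23 1 0]
t=7: x=[0.0000 0.0000 0.0000 0.0000 0.1060 7.2658 22.9256 1.3668 0.0157] k=[0 0 0 0 3 6 26 0 1]
t=8: x=[0.0000 0.0000 0.0000 0.0450 3.0290 6.3709 25.8437 0.4211 1.0337] k=[0 0 0 3 2 6 27 3 3]
t=9: x=[0.0000 0.0000 0.0446 2.9400 2.0953 6.3709 26.8708 3.4890 3.1446] k=[0 0 0 1 0 1 28 2 8]
t=10: x=[0.0000 0.0000 0.0149 0.9700 0.0303 1.4173 27.7607 2.5763 8.2679] k=[0 0 0 6 2 0 31 2 7]
t=11: x=[0.0000 0.0000 0.0891 5.8500 2.0498 0.5048 30.6845 2.6074 7.2424] k=[0 0 0 2 0 0 29 3 2]
t=12: x=[0.0000 0.0000 0.0297 1.9400 0.0303 0.4437 28.7410 3.5046 2.1133] k=[0 0 0 0 0 0 25 2 0]
t=13: x=[0.0000 0.0000 0.0000 0.0000 0.0000 0.3825 24.8008 2.4050 0.0315] k=[0 0 0 0 0 2 21 2 0]
t=14: x=[0.0000 0.0000 0.0000 0.0000 0.0303 2.2989 20.8957 2.3428 0.0315] k=[0 0 0 0 0 5 16 4 0]
t=15: x=[0.0000 0.0000 0.0000 0.0000 0.0757 5.1857 16.0381 4.2767 0.0630] k=[0 0 0 0 0 0 13 4 3]
t=16: x=[0.0000 0.0000 0.0000 0.0000 0.0000 0.1989 12.9933 4.2767 3.1603] k=[0 0 0 0 0 0 15 5 2]
t=17: x=[0.0000 0.0000 0.0000 0.0000 0.0000 0.2295 14.9882 5.2968 2.1447] k=[0 0 0 0 0 0 11 3 4]
t=18: x=[0.0000 0.0000 0.0000 0.0000 0.0000 0.1683 10.9958 3.2557 4.1747] k=[0 0 0 0 0 0 6 3 8]
t=19: x=[0.0000 0.0000 0.0000 0.0000 0.0000 0.0918 6.0288 3.2402 8.2835] k=[0 0 0 0 0 0 2 3 11]
t=20: x=[0.0000 0.0000 0.0000 0.0000 0.0000 0.0306 2.0432 3.2246 11.3530] k=[0 0 0 0 0 5 5 0 11]
t=21: x=[0.0000 0.0000 0.0000 0.0000 0.0757 5.0178 5.0641 0.2496 11.3063] k=[0 0 0 0 1 9 0 0 10]
t=22: x=[0.0000 0.0000 0.0000 0.0150 1.1159 8.9020 0.1390 0.1560 10.2843] k=[0 0 0 0 4 6 0 0 12]

0.0281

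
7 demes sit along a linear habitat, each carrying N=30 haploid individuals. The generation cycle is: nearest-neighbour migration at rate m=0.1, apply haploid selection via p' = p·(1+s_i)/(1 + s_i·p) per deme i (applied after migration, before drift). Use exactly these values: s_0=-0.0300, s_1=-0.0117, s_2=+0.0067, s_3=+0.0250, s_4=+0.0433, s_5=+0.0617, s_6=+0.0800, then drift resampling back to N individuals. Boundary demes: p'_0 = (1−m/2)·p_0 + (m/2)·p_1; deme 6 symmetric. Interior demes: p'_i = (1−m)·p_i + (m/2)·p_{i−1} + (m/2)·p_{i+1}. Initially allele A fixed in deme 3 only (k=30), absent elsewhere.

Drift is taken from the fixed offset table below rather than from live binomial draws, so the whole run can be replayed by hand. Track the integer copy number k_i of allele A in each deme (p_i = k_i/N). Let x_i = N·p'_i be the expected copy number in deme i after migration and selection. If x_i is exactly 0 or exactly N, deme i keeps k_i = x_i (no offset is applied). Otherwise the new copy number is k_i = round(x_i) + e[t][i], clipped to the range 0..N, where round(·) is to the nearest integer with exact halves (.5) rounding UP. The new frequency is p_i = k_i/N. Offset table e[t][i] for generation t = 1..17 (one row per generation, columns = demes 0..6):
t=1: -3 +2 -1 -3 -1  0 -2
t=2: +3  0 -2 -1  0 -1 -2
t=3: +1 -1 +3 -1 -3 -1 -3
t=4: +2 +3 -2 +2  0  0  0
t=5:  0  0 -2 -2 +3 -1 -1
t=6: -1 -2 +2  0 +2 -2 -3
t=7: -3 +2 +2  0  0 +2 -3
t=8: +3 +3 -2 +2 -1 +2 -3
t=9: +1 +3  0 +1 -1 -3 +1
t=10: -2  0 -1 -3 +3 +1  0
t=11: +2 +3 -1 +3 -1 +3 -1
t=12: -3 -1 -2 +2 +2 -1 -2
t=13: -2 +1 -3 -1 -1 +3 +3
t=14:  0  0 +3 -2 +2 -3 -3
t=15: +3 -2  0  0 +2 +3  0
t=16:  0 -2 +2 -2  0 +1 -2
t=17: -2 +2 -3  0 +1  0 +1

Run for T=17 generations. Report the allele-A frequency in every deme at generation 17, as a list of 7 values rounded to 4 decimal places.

t=0: k=[0 0 0 30 0 0 0]
t=1: x=[0.0000 0.0000 1.5095 27.0660 1.5616 0.0000 0.0000] k=[0 0 1 24 1 0 0]
t=2: x=[0.0000 0.0494 2.1131 21.8474 2.1843 0.0531 0.0000] k=[0 0 0 21 2 0 0]
t=3: x=[0.0000 0.0000 1.0568 19.1715 2.9612 0.1061 0.0000] k=[0 0 4 18 0 0 0]
t=4: x=[0.0000 0.1977 4.5256 16.5834 0.9378 0.0000 0.0000] k=[0 3 3 19 1 0 0]
t=5: x=[0.1455 2.8198 3.8222 17.4805 1.9250 0.0531 0.0000] k=[0 3 2 15 5 0 0]
t=6: x=[0.1455 2.7703 2.7165 14.0343 5.4361 0.2653 0.0000] k=[0 1 5 14 7 0 0]
t=7: x=[0.0485 1.1371 5.2790 13.3828 7.2301 0.3713 0.0000] k=[0 3 7 13 7 2 0]
t=8: x=[0.1455 3.0179 7.1363 12.5800 7.2812 2.2726 0.1080] k=[3 6 5 15 6 4 0]
t=9: x=[3.0652 5.7451 5.5803 14.2346 6.5648 4.1077 0.2159] k=[4 9 6 15 6 1 1]
t=10: x=[4.1401 8.5280 6.6344 14.2847 6.4111 1.3237 1.0771] k=[2 9 6 11 9 2 1]
t=11: x=[2.2849 8.4285 6.4337 10.8202 9.0150 2.4304 1.1308] k=[4 11 5 14 8 5 0]
t=12: x=[4.2379 10.2704 5.7811 13.4329 8.4040 5.1504 0.2698] k=[1 9 4 15 10 4 0]
t=13: x=[1.3599 8.2793 4.8270 14.3848 10.2339 4.3166 0.2159] k=[0 9 2 13 9 7 3]
t=14: x=[0.4367 8.1301 2.9175 12.4294 9.3709 7.2232 3.4268] k=[0 8 6 10 11 4 0]
t=15: x=[0.3882 7.4340 6.3333 10.0141 10.8923 4.3688 0.2159] k=[3 5 6 10 13 7 0]
t=16: x=[3.0164 4.9015 6.1827 10.1149 12.8605 7.2748 0.3776] k=[3 3 8 8 13 8 0]
t=17: x=[2.9188 3.2161 7.7884 8.3985 12.8101 8.2019 0.4315] k=[1 5 5 8 14 8 1]

[0.0333, 0.1667, 0.1667, 0.2667, 0.4667, 0.2667, 0.0333]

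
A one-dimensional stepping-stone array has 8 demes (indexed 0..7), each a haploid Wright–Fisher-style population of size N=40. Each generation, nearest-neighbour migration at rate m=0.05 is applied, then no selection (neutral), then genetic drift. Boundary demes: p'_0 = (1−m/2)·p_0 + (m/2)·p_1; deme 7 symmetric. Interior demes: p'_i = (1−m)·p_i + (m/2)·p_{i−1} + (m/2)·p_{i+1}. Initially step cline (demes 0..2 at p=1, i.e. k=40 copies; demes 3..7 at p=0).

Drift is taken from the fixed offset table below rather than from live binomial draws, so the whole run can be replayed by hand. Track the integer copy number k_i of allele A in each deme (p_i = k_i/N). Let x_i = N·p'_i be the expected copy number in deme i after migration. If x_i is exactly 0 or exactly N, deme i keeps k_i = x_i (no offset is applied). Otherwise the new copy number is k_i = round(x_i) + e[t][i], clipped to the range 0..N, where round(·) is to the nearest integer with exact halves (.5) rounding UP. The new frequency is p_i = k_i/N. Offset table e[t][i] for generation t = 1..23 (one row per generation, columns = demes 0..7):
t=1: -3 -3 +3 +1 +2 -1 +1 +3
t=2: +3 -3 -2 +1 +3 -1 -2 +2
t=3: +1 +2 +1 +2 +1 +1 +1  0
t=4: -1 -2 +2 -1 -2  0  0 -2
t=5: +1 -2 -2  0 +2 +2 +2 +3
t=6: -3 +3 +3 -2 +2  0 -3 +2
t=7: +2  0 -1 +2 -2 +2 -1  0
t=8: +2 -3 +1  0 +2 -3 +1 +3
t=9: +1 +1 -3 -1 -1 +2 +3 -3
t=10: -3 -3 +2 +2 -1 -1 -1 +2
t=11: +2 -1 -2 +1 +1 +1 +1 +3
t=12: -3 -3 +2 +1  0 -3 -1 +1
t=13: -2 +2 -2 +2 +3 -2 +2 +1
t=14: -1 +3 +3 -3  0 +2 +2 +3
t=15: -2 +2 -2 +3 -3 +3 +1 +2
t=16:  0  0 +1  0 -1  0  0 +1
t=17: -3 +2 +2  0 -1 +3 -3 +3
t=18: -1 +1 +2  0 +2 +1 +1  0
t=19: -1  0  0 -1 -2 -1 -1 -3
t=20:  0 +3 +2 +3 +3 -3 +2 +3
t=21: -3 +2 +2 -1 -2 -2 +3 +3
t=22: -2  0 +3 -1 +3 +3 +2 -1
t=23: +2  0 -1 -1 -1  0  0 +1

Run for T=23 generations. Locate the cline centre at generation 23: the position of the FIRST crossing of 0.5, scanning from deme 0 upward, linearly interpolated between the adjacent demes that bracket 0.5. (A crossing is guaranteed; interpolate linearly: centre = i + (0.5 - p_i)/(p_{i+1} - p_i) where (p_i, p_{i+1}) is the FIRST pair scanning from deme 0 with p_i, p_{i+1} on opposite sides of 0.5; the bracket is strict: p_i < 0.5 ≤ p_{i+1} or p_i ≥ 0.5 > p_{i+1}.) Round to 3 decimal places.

2.783

t=0: k=[40 40 40 0 0 0 0 0]
t=1: x=[40.0000 40.0000 39.0000 1.0000 0.0000 0.0000 0.0000 0.0000] k=[40 40 40 2 0 0 0 0]
t=2: x=[40.0000 40.0000 39.0500 2.9000 0.0500 0.0000 0.0000 0.0000] k=[40 40 37 4 3 0 0 0]
t=3: x=[40.0000 39.9250 36.2500 4.8000 2.9500 0.0750 0.0000 0.0000] k=[40 40 37 7 4 1 0 0]
t=4: x=[40.0000 39.9250 36.3250 7.6750 4.0000 1.0500 0.0250 0.0000] k=[40 38 38 7 2 1 0 0]
t=5: x=[39.9500 38.0500 37.2250 7.6500 2.1000 1.0000 0.0250 0.0000] k=[40 36 35 8 4 3 2 0]
t=6: x=[39.9000 36.0750 34.3500 8.5750 4.0750 3.0000 1.9750 0.0500] k=[37 39 37 7 6 3 0 2]
t=7: x=[37.0500 38.9000 36.3000 7.7250 5.9500 3.0000 0.1250 1.9500] k=[39 39 35 10 4 5 0 2]
t=8: x=[39.0000 38.9000 34.4750 10.4750 4.1750 4.8500 0.1750 1.9500] k=[40 36 35 10 6 2 1 5]
t=9: x=[39.9000 36.0750 34.4000 10.5250 6.0000 2.0750 1.1250 4.9000] k=[40 37 31 10 5 4 4 2]
t=10: x=[39.9250 36.9250 30.6250 10.4000 5.1000 4.0250 3.9500 2.0500] k=[37 34 33 12 4 3 3 4]
t=11: x=[36.9250 34.0500 32.5000 12.3250 4.1750 3.0250 3.0250 3.9750] k=[39 33 31 13 5 4 4 7]
t=12: x=[38.8500 33.1000 30.6000 13.2500 5.1750 4.0250 4.0750 6.9250] k=[36 30 33 14 5 1 3 8]
t=13: x=[35.8500 30.2250 32.4500 14.2500 5.1250 1.1500 3.0750 7.8750] k=[34 32 30 16 8 0 5 9]
t=14: x=[33.9500 32.0000 29.7000 16.1500 8.0000 0.3250 4.9750 8.9000] k=[33 35 33 13 8 2 7 12]
t=15: x=[33.0500 34.9000 32.5500 13.3750 7.9750 2.2750 7.0000 11.8750] k=[31 37 31 16 5 5 8 14]
t=16: x=[31.1500 36.7000 30.7750 16.1000 5.2750 5.0750 8.0750 13.8500] k=[31 37 32 16 4 5 8 15]
t=17: x=[31.1500 36.7250 31.7250 16.1000 4.3250 5.0500 8.1000 14.8250] k=[28 39 34 16 3 8 5 18]
t=18: x=[28.2750 38.6000 33.6750 16.1250 3.4500 7.8000 5.4000 17.6750] k=[27 40 36 16 5 9 6 18]
t=19: x=[27.3250 39.5750 35.6000 16.2250 5.3750 8.8250 6.3750 17.7000] k=[26 40 36 15 3 8 5 15]
t=20: x=[26.3500 39.5500 35.5750 15.2250 3.4250 7.8000 5.3250 14.7500] k=[26 40 38 18 6 5 7 18]
t=21: x=[26.3500 39.6000 37.5500 18.2000 6.2750 5.0750 7.2250 17.7250] k=[23 40 40 17 4 3 10 21]
t=22: x=[23.4250 39.5750 39.4250 17.2500 4.3000 3.2000 10.1000 20.7250] k=[21 40 40 16 7 6 12 20]
t=23: x=[21.4750 39.5250 39.4000 16.3750 7.2000 6.1750 12.0500 19.8000] k=[23 40 38 15 6 6 12 21]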